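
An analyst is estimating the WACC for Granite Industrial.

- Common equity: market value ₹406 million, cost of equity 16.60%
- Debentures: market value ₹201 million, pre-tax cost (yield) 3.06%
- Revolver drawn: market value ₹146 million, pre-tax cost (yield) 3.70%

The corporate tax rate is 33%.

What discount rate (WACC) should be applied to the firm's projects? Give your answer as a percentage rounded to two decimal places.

Total capital V = 406 + 201 + 146 = 753.
Equity: weight = 406/753 = 0.5392; cost = 16.6%.
Debentures: weight = 201/753 = 0.2669; after-tax cost = 3.06% × (1 − 33%) = 2.0502%.
Revolver drawn: weight = 146/753 = 0.1939; after-tax cost = 3.7% × (1 − 33%) = 2.4790%.
WACC = 0.5392 × 16.6000% + 0.2669 × 2.0502% + 0.1939 × 2.4790% = 9.9783%.

9.98%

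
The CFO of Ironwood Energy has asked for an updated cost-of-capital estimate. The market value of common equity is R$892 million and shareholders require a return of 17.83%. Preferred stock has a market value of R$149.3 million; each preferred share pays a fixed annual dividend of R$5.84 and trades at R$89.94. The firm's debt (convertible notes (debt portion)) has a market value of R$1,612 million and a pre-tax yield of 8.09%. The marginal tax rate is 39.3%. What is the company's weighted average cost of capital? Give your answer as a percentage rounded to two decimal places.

Cost of preferred: Rp = 5.84 / 89.94 = 6.4932%.
Total capital V = 892 + 149.3 + 1612 = 2653.3.
Equity: weight = 892/2653.3 = 0.3362; cost = 17.83%.
Preferred: weight = 149.3/2653.3 = 0.0563; cost = 6.4932%.
Convertible notes (debt portion): weight = 1612/2653.3 = 0.6075; after-tax cost = 8.09% × (1 − 39.3%) = 4.9106%.
WACC = 0.3362 × 17.8300% + 0.0563 × 6.4932% + 0.6075 × 4.9106% = 9.3430%.

9.34%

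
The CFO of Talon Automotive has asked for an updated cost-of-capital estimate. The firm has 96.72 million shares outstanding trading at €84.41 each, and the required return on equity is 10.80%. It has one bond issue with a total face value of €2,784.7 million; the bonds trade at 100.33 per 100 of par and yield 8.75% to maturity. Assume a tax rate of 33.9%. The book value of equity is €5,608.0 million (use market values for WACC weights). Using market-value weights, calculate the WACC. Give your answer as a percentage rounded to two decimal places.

Market value of equity E = 84.41 × 96.72m = 8164.1352m. Market value of debt D = 2784.7m × 100.33/100 = 2793.88951m.
Total capital V = 8164.1352 + 2793.88951 = 10958.02471.
Equity: weight = 8164.1352/10958.02471 = 0.7450; cost = 10.8%.
Bonds outstanding: weight = 2793.88951/10958.02471 = 0.2550; after-tax cost = 8.75% × (1 − 33.9%) = 5.7838%.
WACC = 0.7450 × 10.8000% + 0.2550 × 5.7838% = 9.5210%.

9.52%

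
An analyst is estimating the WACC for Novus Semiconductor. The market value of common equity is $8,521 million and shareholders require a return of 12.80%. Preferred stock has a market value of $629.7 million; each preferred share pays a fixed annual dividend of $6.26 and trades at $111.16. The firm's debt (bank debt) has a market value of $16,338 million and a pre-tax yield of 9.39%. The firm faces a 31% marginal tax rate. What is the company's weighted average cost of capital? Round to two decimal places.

Cost of preferred: Rp = 6.26 / 111.16 = 5.6315%.
Total capital V = 8521 + 629.7 + 16338 = 25488.7.
Equity: weight = 8521/25488.7 = 0.3343; cost = 12.8%.
Preferred: weight = 629.7/25488.7 = 0.0247; cost = 5.6315%.
Bank debt: weight = 16338/25488.7 = 0.6410; after-tax cost = 9.39% × (1 − 31%) = 6.4791%.
WACC = 0.3343 × 12.8000% + 0.0247 × 5.6315% + 0.6410 × 6.4791% = 8.5713%.

8.57%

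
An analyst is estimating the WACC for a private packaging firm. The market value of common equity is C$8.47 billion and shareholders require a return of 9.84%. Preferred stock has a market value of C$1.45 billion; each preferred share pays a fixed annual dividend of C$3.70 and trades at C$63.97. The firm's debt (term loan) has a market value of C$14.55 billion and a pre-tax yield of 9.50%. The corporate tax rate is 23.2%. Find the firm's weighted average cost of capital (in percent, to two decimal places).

Cost of preferred: Rp = 3.7 / 63.97 = 5.7840%.
Total capital V = 8.47 + 1.45 + 14.55 = 24.47.
Equity: weight = 8.47/24.47 = 0.3461; cost = 9.84%.
Preferred: weight = 1.45/24.47 = 0.0593; cost = 5.784%.
Term loan: weight = 14.55/24.47 = 0.5946; after-tax cost = 9.5% × (1 − 23.2%) = 7.2960%.
WACC = 0.3461 × 9.8400% + 0.0593 × 5.7840% + 0.5946 × 7.2960% = 8.0870%.

8.09%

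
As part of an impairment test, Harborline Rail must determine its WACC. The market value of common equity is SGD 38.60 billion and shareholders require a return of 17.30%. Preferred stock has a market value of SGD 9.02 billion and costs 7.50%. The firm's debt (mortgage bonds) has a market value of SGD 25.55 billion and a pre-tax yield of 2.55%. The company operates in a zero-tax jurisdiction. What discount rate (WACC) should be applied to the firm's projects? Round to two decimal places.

Total capital V = 38.6 + 9.02 + 25.55 = 73.17.
Equity: weight = 38.6/73.17 = 0.5275; cost = 17.3%.
Preferred: weight = 9.02/73.17 = 0.1233; cost = 7.5%.
Mortgage bonds: weight = 25.55/73.17 = 0.3492; after-tax cost = 2.55% × (1 − 0%) = 2.5500%.
WACC = 0.5275 × 17.3000% + 0.1233 × 7.5000% + 0.3492 × 2.5500% = 10.9414%.

10.94%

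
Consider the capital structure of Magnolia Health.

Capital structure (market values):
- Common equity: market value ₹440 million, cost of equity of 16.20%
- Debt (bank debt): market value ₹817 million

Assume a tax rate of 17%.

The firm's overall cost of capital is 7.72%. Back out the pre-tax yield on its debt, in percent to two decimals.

3.80%

Total capital V = 440 + 817 = 1257.
Equity weight = 440/1257 = 0.3500.
Bank debt weight = 817/1257 = 0.6500.
Equity contribution = 0.3500 × 16.2% = 5.6706%.
Remaining for debt = 7.72% − 5.6706% = 2.0494%.
Rd × (1 − 17%) × 0.6500 = 2.0494%  ⇒  Rd = 3.7989%.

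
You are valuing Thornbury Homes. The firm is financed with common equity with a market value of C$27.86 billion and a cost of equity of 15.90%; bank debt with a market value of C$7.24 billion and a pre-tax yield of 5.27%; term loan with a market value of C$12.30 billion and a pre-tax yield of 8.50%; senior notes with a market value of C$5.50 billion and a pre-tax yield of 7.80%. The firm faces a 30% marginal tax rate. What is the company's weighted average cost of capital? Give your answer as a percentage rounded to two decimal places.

Total capital V = 27.86 + 7.24 + 12.3 + 5.5 = 52.9.
Equity: weight = 27.86/52.9 = 0.5267; cost = 15.9%.
Bank debt: weight = 7.24/52.9 = 0.1369; after-tax cost = 5.27% × (1 − 30%) = 3.6890%.
Term loan: weight = 12.3/52.9 = 0.2325; after-tax cost = 8.5% × (1 − 30%) = 5.9500%.
Senior notes: weight = 5.5/52.9 = 0.1040; after-tax cost = 7.8% × (1 − 30%) = 5.4600%.
WACC = 0.5267 × 15.9000% + 0.1369 × 3.6890% + 0.2325 × 5.9500% + 0.1040 × 5.4600% = 10.8298%.

10.83%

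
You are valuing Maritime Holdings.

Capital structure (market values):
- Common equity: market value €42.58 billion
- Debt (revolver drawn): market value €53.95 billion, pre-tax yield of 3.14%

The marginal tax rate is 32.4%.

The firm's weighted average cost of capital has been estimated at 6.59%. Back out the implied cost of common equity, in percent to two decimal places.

Total capital V = 42.58 + 53.95 = 96.53.
Equity weight = 42.58/96.53 = 0.4411.
Revolver drawn weight = 53.95/96.53 = 0.5589.
Debt contribution = 0.5589 × 3.14% × (1 − 32.4%) = 1.1863%.
Required equity contribution = 6.59% − 1.1863% = 5.4037%.
Re = 5.4037% / 0.4411 = 12.2503%.

12.25%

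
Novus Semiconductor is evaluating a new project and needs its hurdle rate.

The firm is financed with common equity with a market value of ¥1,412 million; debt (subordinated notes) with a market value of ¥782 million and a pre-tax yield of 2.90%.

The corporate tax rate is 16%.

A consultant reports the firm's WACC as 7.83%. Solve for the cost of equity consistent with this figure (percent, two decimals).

10.82%

Total capital V = 1412 + 782 = 2194.
Equity weight = 1412/2194 = 0.6436.
Subordinated notes weight = 782/2194 = 0.3564.
Debt contribution = 0.3564 × 2.9% × (1 − 16%) = 0.8683%.
Required equity contribution = 7.83% − 0.8683% = 6.9617%.
Re = 6.9617% / 0.6436 = 10.8173%.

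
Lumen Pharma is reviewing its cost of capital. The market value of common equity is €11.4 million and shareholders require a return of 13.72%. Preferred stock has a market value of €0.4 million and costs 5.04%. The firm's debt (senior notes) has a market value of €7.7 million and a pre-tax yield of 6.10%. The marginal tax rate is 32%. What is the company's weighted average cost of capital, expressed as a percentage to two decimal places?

9.76%

Total capital V = 11.4 + 0.4 + 7.7 = 19.5.
Equity: weight = 11.4/19.5 = 0.5846; cost = 13.72%.
Preferred: weight = 0.4/19.5 = 0.0205; cost = 5.04%.
Senior notes: weight = 7.7/19.5 = 0.3949; after-tax cost = 6.1% × (1 − 32%) = 4.1480%.
WACC = 0.5846 × 13.7200% + 0.0205 × 5.0400% + 0.3949 × 4.1480% = 9.7622%.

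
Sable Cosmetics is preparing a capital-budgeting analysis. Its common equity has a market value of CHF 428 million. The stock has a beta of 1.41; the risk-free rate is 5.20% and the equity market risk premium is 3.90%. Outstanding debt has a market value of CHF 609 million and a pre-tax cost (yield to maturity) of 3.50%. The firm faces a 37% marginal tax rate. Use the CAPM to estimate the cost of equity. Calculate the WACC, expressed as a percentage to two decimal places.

5.71%

Cost of equity via CAPM: Re = 5.2% + 1.41 × 3.9% = 10.6990%.
Total capital V = 428 + 609 = 1037.
Equity: weight = 428/1037 = 0.4127; cost = 10.699%.
Debt: weight = 609/1037 = 0.5873; after-tax cost = 3.5% × (1 − 37%) = 2.2050%.
WACC = 0.4127 × 10.6990% + 0.5873 × 2.2050% = 5.7107%.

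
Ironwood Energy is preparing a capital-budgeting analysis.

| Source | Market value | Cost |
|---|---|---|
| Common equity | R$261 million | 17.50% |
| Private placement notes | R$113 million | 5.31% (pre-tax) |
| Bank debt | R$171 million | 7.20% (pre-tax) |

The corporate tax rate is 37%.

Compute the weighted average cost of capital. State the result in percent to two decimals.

Total capital V = 261 + 113 + 171 = 545.
Equity: weight = 261/545 = 0.4789; cost = 17.5%.
Private placement notes: weight = 113/545 = 0.2073; after-tax cost = 5.31% × (1 − 37%) = 3.3453%.
Bank debt: weight = 171/545 = 0.3138; after-tax cost = 7.2% × (1 − 37%) = 4.5360%.
WACC = 0.4789 × 17.5000% + 0.2073 × 3.3453% + 0.3138 × 4.5360% = 10.4976%.

10.50%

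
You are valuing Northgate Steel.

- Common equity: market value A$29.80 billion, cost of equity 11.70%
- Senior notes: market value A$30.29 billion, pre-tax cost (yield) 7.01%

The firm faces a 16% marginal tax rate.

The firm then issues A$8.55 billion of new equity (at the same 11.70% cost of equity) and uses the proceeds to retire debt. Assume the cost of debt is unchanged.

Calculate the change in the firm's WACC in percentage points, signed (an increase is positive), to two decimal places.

Current WACC:
Total capital V = 29.8 + 30.29 = 60.09.
Equity: weight = 29.8/60.09 = 0.4959; cost = 11.7%.
Senior notes: weight = 30.29/60.09 = 0.5041; after-tax cost = 7.01% × (1 − 16%) = 5.8884%.
WACC = 0.4959 × 11.7000% + 0.5041 × 5.8884% = 8.7705%.
After the change:
Total capital V = 38.35 + 21.74 = 60.09.
Equity: weight = 38.35/60.09 = 0.6382; cost = 11.7%.
Senior notes: weight = 21.74/60.09 = 0.3618; after-tax cost = 7.01% × (1 − 16%) = 5.8884%.
WACC = 0.6382 × 11.7000% + 0.3618 × 5.8884% = 9.5974%.
Change in WACC = 9.5974% − 8.7705% = 0.8269 pp.

+0.83 pp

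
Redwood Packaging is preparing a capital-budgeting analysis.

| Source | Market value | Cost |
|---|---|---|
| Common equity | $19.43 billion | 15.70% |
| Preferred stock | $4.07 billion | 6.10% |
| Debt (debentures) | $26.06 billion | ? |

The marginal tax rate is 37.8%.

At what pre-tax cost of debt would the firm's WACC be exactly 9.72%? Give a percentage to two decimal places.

9.37%

Total capital V = 19.43 + 4.07 + 26.06 = 49.56.
Equity weight = 19.43/49.56 = 0.3921.
Preferred weight = 4.07/49.56 = 0.0821.
Debentures weight = 26.06/49.56 = 0.5258.
Equity contribution = 0.3921 × 15.7% = 6.1552%.
Preferred contribution = 0.0821 × 6.1% = 0.5009%.
Remaining for debt = 9.72% − 6.6561% = 3.0639%.
Rd × (1 − 37.8%) × 0.5258 = 3.0639%  ⇒  Rd = 9.3678%.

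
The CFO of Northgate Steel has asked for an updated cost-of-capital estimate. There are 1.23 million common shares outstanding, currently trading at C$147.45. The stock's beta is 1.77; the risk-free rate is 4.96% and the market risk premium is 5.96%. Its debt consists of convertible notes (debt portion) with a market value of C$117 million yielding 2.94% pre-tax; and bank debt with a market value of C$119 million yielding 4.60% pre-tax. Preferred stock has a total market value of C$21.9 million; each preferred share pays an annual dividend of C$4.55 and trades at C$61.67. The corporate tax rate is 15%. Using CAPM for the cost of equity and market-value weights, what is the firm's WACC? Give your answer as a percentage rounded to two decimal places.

Cost of equity via CAPM: Re = 4.96% + 1.77 × 5.96% = 15.5092%.
Cost of preferred: Rp = 4.55 / 61.67 = 7.3780%.
Market value of equity E = 147.45 × 1.23m = 181.3635m.
Total capital V = 181.3635 + 21.9 + 117 + 119 = 439.2635.
Equity: weight = 181.3635/439.2635 = 0.4129; cost = 15.5092%.
Preferred: weight = 21.9/439.2635 = 0.0499; cost = 7.378%.
Convertible notes (debt portion): weight = 117/439.2635 = 0.2664; after-tax cost = 2.94% × (1 − 15%) = 2.4990%.
Bank debt: weight = 119/439.2635 = 0.2709; after-tax cost = 4.6% × (1 − 15%) = 3.9100%.
WACC = 0.4129 × 15.5092% + 0.0499 × 7.3780% + 0.2664 × 2.4990% + 0.2709 × 3.9100% = 8.4962%.

8.50%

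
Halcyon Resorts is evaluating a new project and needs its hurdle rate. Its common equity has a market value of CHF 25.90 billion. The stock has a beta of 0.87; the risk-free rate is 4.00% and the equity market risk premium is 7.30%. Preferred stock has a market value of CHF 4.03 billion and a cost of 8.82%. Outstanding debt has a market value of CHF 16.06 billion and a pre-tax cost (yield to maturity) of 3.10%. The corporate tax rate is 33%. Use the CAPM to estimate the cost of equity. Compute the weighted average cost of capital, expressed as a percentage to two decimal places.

Cost of equity via CAPM: Re = 4.0% + 0.87 × 7.3% = 10.3510%.
Total capital V = 25.9 + 4.03 + 16.06 = 45.99.
Equity: weight = 25.9/45.99 = 0.5632; cost = 10.351%.
Preferred: weight = 4.03/45.99 = 0.0876; cost = 8.82%.
Debt: weight = 16.06/45.99 = 0.3492; after-tax cost = 3.1% × (1 − 33%) = 2.0770%.
WACC = 0.5632 × 10.3510% + 0.0876 × 8.8200% + 0.3492 × 2.0770% = 7.3275%.

7.33%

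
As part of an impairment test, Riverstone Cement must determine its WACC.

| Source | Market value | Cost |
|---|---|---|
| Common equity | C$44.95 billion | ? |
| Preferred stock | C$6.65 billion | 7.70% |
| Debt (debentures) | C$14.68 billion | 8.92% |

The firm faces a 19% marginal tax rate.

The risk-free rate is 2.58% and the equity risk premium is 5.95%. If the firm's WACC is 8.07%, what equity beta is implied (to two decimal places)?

Total capital V = 44.95 + 6.65 + 14.68 = 66.28.
Equity weight = 44.95/66.28 = 0.6782.
Preferred weight = 6.65/66.28 = 0.1003.
Debentures weight = 14.68/66.28 = 0.2215.
Debt contribution = 0.2215 × 8.92% × (1 − 19%) = 1.6003%.
Preferred contribution = 0.1003 × 7.7% = 0.7726%.
Required equity contribution = 8.07% − 2.3728% = 5.6972%  ⇒  Re = 8.4006%.
CAPM: 8.4006% = 2.58% + β × 5.95%  ⇒  β = 0.9783.

0.98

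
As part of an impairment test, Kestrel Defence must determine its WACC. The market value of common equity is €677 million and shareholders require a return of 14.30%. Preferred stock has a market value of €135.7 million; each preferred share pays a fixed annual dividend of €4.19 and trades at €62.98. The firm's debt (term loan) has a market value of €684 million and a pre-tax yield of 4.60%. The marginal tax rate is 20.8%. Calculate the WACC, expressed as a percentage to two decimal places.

Cost of preferred: Rp = 4.19 / 62.98 = 6.6529%.
Total capital V = 677 + 135.7 + 684 = 1496.7.
Equity: weight = 677/1496.7 = 0.4523; cost = 14.3%.
Preferred: weight = 135.7/1496.7 = 0.0907; cost = 6.6529%.
Term loan: weight = 684/1496.7 = 0.4570; after-tax cost = 4.6% × (1 − 20.8%) = 3.6432%.
WACC = 0.4523 × 14.3000% + 0.0907 × 6.6529% + 0.4570 × 3.6432% = 8.7365%.

8.74%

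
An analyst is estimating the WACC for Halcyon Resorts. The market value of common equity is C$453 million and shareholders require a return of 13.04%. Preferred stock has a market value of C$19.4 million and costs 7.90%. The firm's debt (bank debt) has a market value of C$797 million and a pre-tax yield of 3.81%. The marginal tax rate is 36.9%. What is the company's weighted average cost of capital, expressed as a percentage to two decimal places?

6.28%

Total capital V = 453 + 19.4 + 797 = 1269.4.
Equity: weight = 453/1269.4 = 0.3569; cost = 13.04%.
Preferred: weight = 19.4/1269.4 = 0.0153; cost = 7.9%.
Bank debt: weight = 797/1269.4 = 0.6279; after-tax cost = 3.81% × (1 − 36.9%) = 2.4041%.
WACC = 0.3569 × 13.0400% + 0.0153 × 7.9000% + 0.6279 × 2.4041% = 6.2836%.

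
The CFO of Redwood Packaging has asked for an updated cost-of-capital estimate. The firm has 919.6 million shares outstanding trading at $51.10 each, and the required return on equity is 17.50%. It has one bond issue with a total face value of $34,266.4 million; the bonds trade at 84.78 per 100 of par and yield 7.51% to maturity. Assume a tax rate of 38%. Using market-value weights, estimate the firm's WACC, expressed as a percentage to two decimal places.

Market value of equity E = 51.1 × 919.6m = 46991.56m. Market value of debt D = 34266.4m × 84.78/100 = 29051.05392m.
Total capital V = 46991.56 + 29051.05392 = 76042.61392.
Equity: weight = 46991.56/76042.61392 = 0.6180; cost = 17.5%.
Bonds outstanding: weight = 29051.05392/76042.61392 = 0.3820; after-tax cost = 7.51% × (1 − 38%) = 4.6562%.
WACC = 0.6180 × 17.5000% + 0.3820 × 4.6562% = 12.5932%.

12.59%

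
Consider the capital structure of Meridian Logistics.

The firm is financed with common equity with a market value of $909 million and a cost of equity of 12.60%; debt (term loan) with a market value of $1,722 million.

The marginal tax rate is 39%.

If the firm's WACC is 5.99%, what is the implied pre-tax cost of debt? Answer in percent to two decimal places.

4.10%

Total capital V = 909 + 1722 = 2631.
Equity weight = 909/2631 = 0.3455.
Term loan weight = 1722/2631 = 0.6545.
Equity contribution = 0.3455 × 12.6% = 4.3532%.
Remaining for debt = 5.99% − 4.3532% = 1.6368%.
Rd × (1 − 39%) × 0.6545 = 1.6368%  ⇒  Rd = 4.0996%.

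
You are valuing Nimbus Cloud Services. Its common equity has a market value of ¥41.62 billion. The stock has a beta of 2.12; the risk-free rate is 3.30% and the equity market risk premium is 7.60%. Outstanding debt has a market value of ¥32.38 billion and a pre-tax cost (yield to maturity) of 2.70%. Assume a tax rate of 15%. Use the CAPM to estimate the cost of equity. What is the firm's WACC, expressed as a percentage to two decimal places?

Cost of equity via CAPM: Re = 3.3% + 2.12 × 7.6% = 19.4120%.
Total capital V = 41.62 + 32.38 = 74.
Equity: weight = 41.62/74 = 0.5624; cost = 19.412%.
Debt: weight = 32.38/74 = 0.4376; after-tax cost = 2.7% × (1 − 15%) = 2.2950%.
WACC = 0.5624 × 19.4120% + 0.4376 × 2.2950% = 11.9222%.

11.92%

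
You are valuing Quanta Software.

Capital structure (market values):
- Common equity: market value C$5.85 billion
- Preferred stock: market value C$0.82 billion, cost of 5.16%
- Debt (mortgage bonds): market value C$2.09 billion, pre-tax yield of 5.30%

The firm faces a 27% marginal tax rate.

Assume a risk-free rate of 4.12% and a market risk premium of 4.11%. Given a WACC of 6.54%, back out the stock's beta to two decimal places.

0.87

Total capital V = 5.85 + 0.82 + 2.09 = 8.76.
Equity weight = 5.85/8.76 = 0.6678.
Preferred weight = 0.82/8.76 = 0.0936.
Mortgage bonds weight = 2.09/8.76 = 0.2386.
Debt contribution = 0.2386 × 5.3% × (1 − 27%) = 0.9231%.
Preferred contribution = 0.0936 × 5.16% = 0.4830%.
Required equity contribution = 6.54% − 1.4061% = 5.1339%  ⇒  Re = 7.6877%.
CAPM: 7.6877% = 4.12% + β × 4.11%  ⇒  β = 0.8681.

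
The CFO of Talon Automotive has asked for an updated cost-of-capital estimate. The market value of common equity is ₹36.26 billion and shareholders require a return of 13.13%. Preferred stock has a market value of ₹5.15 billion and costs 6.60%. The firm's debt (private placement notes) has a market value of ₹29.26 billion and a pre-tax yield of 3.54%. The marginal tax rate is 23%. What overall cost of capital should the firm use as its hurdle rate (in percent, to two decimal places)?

8.35%

Total capital V = 36.26 + 5.15 + 29.26 = 70.67.
Equity: weight = 36.26/70.67 = 0.5131; cost = 13.13%.
Preferred: weight = 5.15/70.67 = 0.0729; cost = 6.6%.
Private placement notes: weight = 29.26/70.67 = 0.4140; after-tax cost = 3.54% × (1 − 23%) = 2.7258%.
WACC = 0.5131 × 13.1300% + 0.0729 × 6.6000% + 0.4140 × 2.7258% = 8.3464%.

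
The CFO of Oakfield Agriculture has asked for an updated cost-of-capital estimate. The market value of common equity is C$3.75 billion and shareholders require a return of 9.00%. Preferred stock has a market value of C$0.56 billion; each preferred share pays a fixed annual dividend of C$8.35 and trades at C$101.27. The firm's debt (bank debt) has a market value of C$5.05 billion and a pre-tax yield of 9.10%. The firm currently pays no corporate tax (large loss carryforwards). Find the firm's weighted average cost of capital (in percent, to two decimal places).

Cost of preferred: Rp = 8.35 / 101.27 = 8.2453%.
Total capital V = 3.75 + 0.56 + 5.05 = 9.36.
Equity: weight = 3.75/9.36 = 0.4006; cost = 9%.
Preferred: weight = 0.56/9.36 = 0.0598; cost = 8.2453%.
Bank debt: weight = 5.05/9.36 = 0.5395; after-tax cost = 9.1% × (1 − 0%) = 9.1000%.
WACC = 0.4006 × 9.0000% + 0.0598 × 8.2453% + 0.5395 × 9.1000% = 9.0088%.

9.01%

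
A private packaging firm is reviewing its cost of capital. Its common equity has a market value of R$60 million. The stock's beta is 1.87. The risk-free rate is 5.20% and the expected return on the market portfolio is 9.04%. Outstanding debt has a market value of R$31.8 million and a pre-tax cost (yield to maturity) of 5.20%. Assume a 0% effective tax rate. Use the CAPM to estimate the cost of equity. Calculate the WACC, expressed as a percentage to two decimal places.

9.89%

Market risk premium = 9.04% − 5.2% = 3.84%.
Cost of equity via CAPM: Re = 5.2% + 1.87 × 3.84% = 12.3808%.
Total capital V = 60 + 31.8 = 91.8.
Equity: weight = 60/91.8 = 0.6536; cost = 12.3808%.
Debt: weight = 31.8/91.8 = 0.3464; after-tax cost = 5.2% × (1 − 0%) = 5.2000%.
WACC = 0.6536 × 12.3808% + 0.3464 × 5.2000% = 9.8933%.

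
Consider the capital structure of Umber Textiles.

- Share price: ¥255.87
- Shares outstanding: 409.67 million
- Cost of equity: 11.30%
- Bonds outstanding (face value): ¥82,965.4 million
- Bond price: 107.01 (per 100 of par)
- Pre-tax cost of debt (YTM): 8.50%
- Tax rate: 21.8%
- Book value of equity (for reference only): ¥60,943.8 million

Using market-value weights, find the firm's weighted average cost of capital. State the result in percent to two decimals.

Market value of equity E = 255.87 × 409.67m = 104822.2629m. Market value of debt D = 82965.4m × 107.01/100 = 88781.27454m.
Total capital V = 104822.2629 + 88781.27454 = 193603.53744.
Equity: weight = 104822.2629/193603.53744 = 0.5414; cost = 11.3%.
Bonds outstanding: weight = 88781.27454/193603.53744 = 0.4586; after-tax cost = 8.5% × (1 − 21.8%) = 6.6470%.
WACC = 0.5414 × 11.3000% + 0.4586 × 6.6470% = 9.1663%.

9.17%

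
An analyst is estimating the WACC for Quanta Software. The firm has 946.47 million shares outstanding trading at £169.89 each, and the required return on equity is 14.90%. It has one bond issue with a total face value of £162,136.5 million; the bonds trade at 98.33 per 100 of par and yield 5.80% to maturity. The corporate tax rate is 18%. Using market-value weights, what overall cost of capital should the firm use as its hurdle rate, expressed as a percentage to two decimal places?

9.85%

Market value of equity E = 169.89 × 946.47m = 160795.7883m. Market value of debt D = 162136.5m × 98.33/100 = 159428.82045m.
Total capital V = 160795.7883 + 159428.82045 = 320224.60875.
Equity: weight = 160795.7883/320224.60875 = 0.5021; cost = 14.9%.
Bonds outstanding: weight = 159428.82045/320224.60875 = 0.4979; after-tax cost = 5.8% × (1 − 18%) = 4.7560%.
WACC = 0.5021 × 14.9000% + 0.4979 × 4.7560% = 9.8497%.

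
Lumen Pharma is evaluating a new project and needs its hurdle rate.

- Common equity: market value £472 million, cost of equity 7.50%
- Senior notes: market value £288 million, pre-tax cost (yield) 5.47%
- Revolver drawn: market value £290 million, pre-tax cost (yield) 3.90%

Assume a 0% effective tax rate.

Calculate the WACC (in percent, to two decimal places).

Total capital V = 472 + 288 + 290 = 1050.
Equity: weight = 472/1050 = 0.4495; cost = 7.5%.
Senior notes: weight = 288/1050 = 0.2743; after-tax cost = 5.47% × (1 − 0%) = 5.4700%.
Revolver drawn: weight = 290/1050 = 0.2762; after-tax cost = 3.9% × (1 − 0%) = 3.9000%.
WACC = 0.4495 × 7.5000% + 0.2743 × 5.4700% + 0.2762 × 3.9000% = 5.9489%.

5.95%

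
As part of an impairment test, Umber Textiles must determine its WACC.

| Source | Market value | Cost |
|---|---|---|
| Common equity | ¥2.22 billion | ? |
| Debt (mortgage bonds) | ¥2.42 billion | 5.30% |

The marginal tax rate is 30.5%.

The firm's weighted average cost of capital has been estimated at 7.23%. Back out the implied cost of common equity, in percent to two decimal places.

Total capital V = 2.22 + 2.42 = 4.64.
Equity weight = 2.22/4.64 = 0.4784.
Mortgage bonds weight = 2.42/4.64 = 0.5216.
Debt contribution = 0.5216 × 5.3% × (1 − 30.5%) = 1.9211%.
Required equity contribution = 7.23% − 1.9211% = 5.3089%.
Re = 5.3089% / 0.4784 = 11.0960%.

11.10%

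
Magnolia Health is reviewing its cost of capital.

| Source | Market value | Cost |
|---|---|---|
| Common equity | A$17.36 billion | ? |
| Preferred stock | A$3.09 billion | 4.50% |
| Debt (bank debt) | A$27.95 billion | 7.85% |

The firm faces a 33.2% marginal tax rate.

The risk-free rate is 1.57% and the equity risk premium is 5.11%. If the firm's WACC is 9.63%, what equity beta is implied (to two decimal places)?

Total capital V = 17.36 + 3.09 + 27.95 = 48.4.
Equity weight = 17.36/48.4 = 0.3587.
Preferred weight = 3.09/48.4 = 0.0638.
Bank debt weight = 27.95/48.4 = 0.5775.
Debt contribution = 0.5775 × 7.85% × (1 − 33.2%) = 3.0282%.
Preferred contribution = 0.0638 × 4.5% = 0.2873%.
Required equity contribution = 9.63% − 3.3155% = 6.3145%  ⇒  Re = 17.6050%.
CAPM: 17.6050% = 1.57% + β × 5.11%  ⇒  β = 3.1380.

3.14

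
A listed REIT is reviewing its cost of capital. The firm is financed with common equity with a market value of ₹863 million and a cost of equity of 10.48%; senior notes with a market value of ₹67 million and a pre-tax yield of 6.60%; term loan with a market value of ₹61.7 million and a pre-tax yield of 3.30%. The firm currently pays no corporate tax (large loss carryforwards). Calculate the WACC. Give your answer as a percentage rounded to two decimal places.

Total capital V = 863 + 67 + 61.7 = 991.7.
Equity: weight = 863/991.7 = 0.8702; cost = 10.48%.
Senior notes: weight = 67/991.7 = 0.0676; after-tax cost = 6.6% × (1 − 0%) = 6.6000%.
Term loan: weight = 61.7/991.7 = 0.0622; after-tax cost = 3.3% × (1 − 0%) = 3.3000%.
WACC = 0.8702 × 10.4800% + 0.0676 × 6.6000% + 0.0622 × 3.3000% = 9.7712%.

9.77%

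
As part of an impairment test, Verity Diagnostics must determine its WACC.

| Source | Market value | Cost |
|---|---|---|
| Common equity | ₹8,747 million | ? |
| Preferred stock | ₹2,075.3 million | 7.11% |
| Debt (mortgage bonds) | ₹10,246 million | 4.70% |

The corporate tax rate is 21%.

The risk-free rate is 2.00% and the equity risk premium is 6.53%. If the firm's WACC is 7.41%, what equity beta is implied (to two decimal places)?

1.50

Total capital V = 8747 + 2075.3 + 10246 = 21068.3.
Equity weight = 8747/21068.3 = 0.4152.
Preferred weight = 2075.3/21068.3 = 0.0985.
Mortgage bonds weight = 10246/21068.3 = 0.4863.
Debt contribution = 0.4863 × 4.7% × (1 − 21%) = 1.8057%.
Preferred contribution = 0.0985 × 7.11% = 0.7004%.
Required equity contribution = 7.41% − 2.5061% = 4.9039%  ⇒  Re = 11.8117%.
CAPM: 11.8117% = 2.0% + β × 6.53%  ⇒  β = 1.5026.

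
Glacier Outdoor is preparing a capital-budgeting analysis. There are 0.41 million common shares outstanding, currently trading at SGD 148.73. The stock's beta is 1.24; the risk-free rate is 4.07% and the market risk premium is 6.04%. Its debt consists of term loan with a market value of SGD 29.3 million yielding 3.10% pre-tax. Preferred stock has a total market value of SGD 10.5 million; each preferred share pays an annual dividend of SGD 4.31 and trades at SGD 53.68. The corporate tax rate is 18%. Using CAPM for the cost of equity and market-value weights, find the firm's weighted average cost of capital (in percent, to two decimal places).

Cost of equity via CAPM: Re = 4.07% + 1.24 × 6.04% = 11.5596%.
Cost of preferred: Rp = 4.31 / 53.68 = 8.0291%.
Market value of equity E = 148.73 × 0.41m = 60.9793m.
Total capital V = 60.9793 + 10.5 + 29.3 = 100.7793.
Equity: weight = 60.9793/100.7793 = 0.6051; cost = 11.5596%.
Preferred: weight = 10.5/100.7793 = 0.1042; cost = 8.0291%.
Term loan: weight = 29.3/100.7793 = 0.2907; after-tax cost = 3.1% × (1 − 18%) = 2.5420%.
WACC = 0.6051 × 11.5596% + 0.1042 × 8.0291% + 0.2907 × 2.5420% = 8.5700%.

8.57%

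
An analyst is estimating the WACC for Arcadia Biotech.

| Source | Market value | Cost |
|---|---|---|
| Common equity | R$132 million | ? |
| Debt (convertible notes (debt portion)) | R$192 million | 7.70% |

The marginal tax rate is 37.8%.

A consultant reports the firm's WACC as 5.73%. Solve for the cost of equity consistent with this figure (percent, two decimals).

7.10%

Total capital V = 132 + 192 = 324.
Equity weight = 132/324 = 0.4074.
Convertible notes (debt portion) weight = 192/324 = 0.5926.
Debt contribution = 0.5926 × 7.7% × (1 − 37.8%) = 2.8382%.
Required equity contribution = 5.73% − 2.8382% = 2.8918%.
Re = 2.8918% / 0.4074 = 7.0981%.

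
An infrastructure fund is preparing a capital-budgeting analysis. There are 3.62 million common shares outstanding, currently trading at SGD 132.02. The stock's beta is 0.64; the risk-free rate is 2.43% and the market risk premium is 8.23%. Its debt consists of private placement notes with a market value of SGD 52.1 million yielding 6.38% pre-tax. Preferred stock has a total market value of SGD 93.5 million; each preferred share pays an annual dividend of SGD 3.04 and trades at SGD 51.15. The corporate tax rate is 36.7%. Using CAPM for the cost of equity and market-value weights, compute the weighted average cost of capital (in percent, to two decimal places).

7.13%

Cost of equity via CAPM: Re = 2.43% + 0.64 × 8.23% = 7.6972%.
Cost of preferred: Rp = 3.04 / 51.15 = 5.9433%.
Market value of equity E = 132.02 × 3.62m = 477.9124m.
Total capital V = 477.9124 + 93.5 + 52.1 = 623.5124.
Equity: weight = 477.9124/623.5124 = 0.7665; cost = 7.6972%.
Preferred: weight = 93.5/623.5124 = 0.1500; cost = 5.9433%.
Private placement notes: weight = 52.1/623.5124 = 0.0836; after-tax cost = 6.38% × (1 − 36.7%) = 4.0385%.
WACC = 0.7665 × 7.6972% + 0.1500 × 5.9433% + 0.0836 × 4.0385% = 7.1285%.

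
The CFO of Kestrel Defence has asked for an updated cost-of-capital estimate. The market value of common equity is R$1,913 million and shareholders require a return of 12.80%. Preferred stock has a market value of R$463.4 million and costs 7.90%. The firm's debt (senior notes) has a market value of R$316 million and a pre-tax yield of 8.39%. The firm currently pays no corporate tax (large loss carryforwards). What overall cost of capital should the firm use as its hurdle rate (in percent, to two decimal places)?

Total capital V = 1913 + 463.4 + 316 = 2692.4.
Equity: weight = 1913/2692.4 = 0.7105; cost = 12.8%.
Preferred: weight = 463.4/2692.4 = 0.1721; cost = 7.9%.
Senior notes: weight = 316/2692.4 = 0.1174; after-tax cost = 8.39% × (1 − 0%) = 8.3900%.
WACC = 0.7105 × 12.8000% + 0.1721 × 7.9000% + 0.1174 × 8.3900% = 11.4391%.

11.44%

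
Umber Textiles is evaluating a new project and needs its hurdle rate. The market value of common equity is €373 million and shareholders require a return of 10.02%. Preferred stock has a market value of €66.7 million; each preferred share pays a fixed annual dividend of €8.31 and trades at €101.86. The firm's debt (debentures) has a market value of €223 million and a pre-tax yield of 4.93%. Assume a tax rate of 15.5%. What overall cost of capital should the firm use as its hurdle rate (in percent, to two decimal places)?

7.86%

Cost of preferred: Rp = 8.31 / 101.86 = 8.1583%.
Total capital V = 373 + 66.7 + 223 = 662.7.
Equity: weight = 373/662.7 = 0.5628; cost = 10.02%.
Preferred: weight = 66.7/662.7 = 0.1006; cost = 8.1583%.
Debentures: weight = 223/662.7 = 0.3365; after-tax cost = 4.93% × (1 − 15.5%) = 4.1658%.
WACC = 0.5628 × 10.0200% + 0.1006 × 8.1583% + 0.3365 × 4.1658% = 7.8627%.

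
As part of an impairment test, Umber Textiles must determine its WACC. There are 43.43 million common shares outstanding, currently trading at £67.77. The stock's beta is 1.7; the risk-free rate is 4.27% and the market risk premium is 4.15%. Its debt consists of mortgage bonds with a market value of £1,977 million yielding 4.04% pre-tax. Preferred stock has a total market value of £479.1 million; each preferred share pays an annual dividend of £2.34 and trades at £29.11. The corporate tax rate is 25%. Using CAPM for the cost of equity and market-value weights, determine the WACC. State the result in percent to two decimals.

8.00%

Cost of equity via CAPM: Re = 4.27% + 1.7 × 4.15% = 11.3250%.
Cost of preferred: Rp = 2.34 / 29.11 = 8.0385%.
Market value of equity E = 67.77 × 43.43m = 2943.2511m.
Total capital V = 2943.2511 + 479.1 + 1977 = 5399.3511.
Equity: weight = 2943.2511/5399.3511 = 0.5451; cost = 11.325%.
Preferred: weight = 479.1/5399.3511 = 0.0887; cost = 8.0385%.
Mortgage bonds: weight = 1977/5399.3511 = 0.3662; after-tax cost = 4.04% × (1 − 25%) = 3.0300%.
WACC = 0.5451 × 11.3250% + 0.0887 × 8.0385% + 0.3662 × 3.0300% = 7.9961%.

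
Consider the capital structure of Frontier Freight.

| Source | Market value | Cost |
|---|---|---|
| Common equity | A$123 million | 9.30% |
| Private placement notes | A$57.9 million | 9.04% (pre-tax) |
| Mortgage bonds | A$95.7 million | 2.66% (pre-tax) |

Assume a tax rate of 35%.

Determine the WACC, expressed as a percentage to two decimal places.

5.96%

Total capital V = 123 + 57.9 + 95.7 = 276.6.
Equity: weight = 123/276.6 = 0.4447; cost = 9.3%.
Private placement notes: weight = 57.9/276.6 = 0.2093; after-tax cost = 9.04% × (1 − 35%) = 5.8760%.
Mortgage bonds: weight = 95.7/276.6 = 0.3460; after-tax cost = 2.66% × (1 − 35%) = 1.7290%.
WACC = 0.4447 × 9.3000% + 0.2093 × 5.8760% + 0.3460 × 1.7290% = 5.9638%.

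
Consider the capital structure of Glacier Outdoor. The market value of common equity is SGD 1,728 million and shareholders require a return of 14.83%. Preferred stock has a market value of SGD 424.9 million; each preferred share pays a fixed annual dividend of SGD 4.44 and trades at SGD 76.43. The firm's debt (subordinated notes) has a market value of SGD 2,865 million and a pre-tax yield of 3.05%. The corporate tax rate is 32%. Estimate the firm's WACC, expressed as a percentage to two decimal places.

Cost of preferred: Rp = 4.44 / 76.43 = 5.8092%.
Total capital V = 1728 + 424.9 + 2865 = 5017.9.
Equity: weight = 1728/5017.9 = 0.3444; cost = 14.83%.
Preferred: weight = 424.9/5017.9 = 0.0847; cost = 5.8092%.
Subordinated notes: weight = 2865/5017.9 = 0.5710; after-tax cost = 3.05% × (1 − 32%) = 2.0740%.
WACC = 0.3444 × 14.8300% + 0.0847 × 5.8092% + 0.5710 × 2.0740% = 6.7830%.

6.78%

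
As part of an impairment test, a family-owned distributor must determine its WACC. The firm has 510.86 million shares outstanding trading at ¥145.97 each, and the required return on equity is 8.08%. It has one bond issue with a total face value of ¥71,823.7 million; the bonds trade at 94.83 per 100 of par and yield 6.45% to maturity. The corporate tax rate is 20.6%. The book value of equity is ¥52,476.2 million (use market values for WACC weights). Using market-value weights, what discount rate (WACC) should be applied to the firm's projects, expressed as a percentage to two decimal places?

6.67%

Market value of equity E = 145.97 × 510.86m = 74570.2342m. Market value of debt D = 71823.7m × 94.83/100 = 68110.41471m.
Total capital V = 74570.2342 + 68110.41471 = 142680.64891.
Equity: weight = 74570.2342/142680.64891 = 0.5226; cost = 8.08%.
Bonds outstanding: weight = 68110.41471/142680.64891 = 0.4774; after-tax cost = 6.45% × (1 − 20.6%) = 5.1213%.
WACC = 0.5226 × 8.0800% + 0.4774 × 5.1213% = 6.6676%.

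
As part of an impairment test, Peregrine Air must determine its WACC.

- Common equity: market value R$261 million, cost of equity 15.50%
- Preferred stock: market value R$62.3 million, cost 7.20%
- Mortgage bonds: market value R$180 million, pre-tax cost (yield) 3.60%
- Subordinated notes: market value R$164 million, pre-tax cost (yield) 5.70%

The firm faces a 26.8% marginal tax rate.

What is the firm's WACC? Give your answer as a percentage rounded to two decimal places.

Total capital V = 261 + 62.3 + 180 + 164 = 667.3.
Equity: weight = 261/667.3 = 0.3911; cost = 15.5%.
Preferred: weight = 62.3/667.3 = 0.0934; cost = 7.2%.
Mortgage bonds: weight = 180/667.3 = 0.2697; after-tax cost = 3.6% × (1 − 26.8%) = 2.6352%.
Subordinated notes: weight = 164/667.3 = 0.2458; after-tax cost = 5.7% × (1 − 26.8%) = 4.1724%.
WACC = 0.3911 × 15.5000% + 0.0934 × 7.2000% + 0.2697 × 2.6352% + 0.2458 × 4.1724% = 8.4710%.

8.47%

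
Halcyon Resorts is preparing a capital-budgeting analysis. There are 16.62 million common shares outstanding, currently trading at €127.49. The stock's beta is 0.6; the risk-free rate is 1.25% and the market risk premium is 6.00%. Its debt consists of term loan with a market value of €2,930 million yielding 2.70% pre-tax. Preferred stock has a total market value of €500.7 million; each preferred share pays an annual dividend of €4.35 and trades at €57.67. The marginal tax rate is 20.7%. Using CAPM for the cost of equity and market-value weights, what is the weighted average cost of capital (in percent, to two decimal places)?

Cost of equity via CAPM: Re = 1.25% + 0.6 × 6.0% = 4.8500%.
Cost of preferred: Rp = 4.35 / 57.67 = 7.5429%.
Market value of equity E = 127.49 × 16.62m = 2118.8838m.
Total capital V = 2118.8838 + 500.7 + 2930 = 5549.5838.
Equity: weight = 2118.8838/5549.5838 = 0.3818; cost = 4.85%.
Preferred: weight = 500.7/5549.5838 = 0.0902; cost = 7.5429%.
Term loan: weight = 2930/5549.5838 = 0.5280; after-tax cost = 2.7% × (1 − 20.7%) = 2.1411%.
WACC = 0.3818 × 4.8500% + 0.0902 × 7.5429% + 0.5280 × 2.1411% = 3.6628%.

3.66%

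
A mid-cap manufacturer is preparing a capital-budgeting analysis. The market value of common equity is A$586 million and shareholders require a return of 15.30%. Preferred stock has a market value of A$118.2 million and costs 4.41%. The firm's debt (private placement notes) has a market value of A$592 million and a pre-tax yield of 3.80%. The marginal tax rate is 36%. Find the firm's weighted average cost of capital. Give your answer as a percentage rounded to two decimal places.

Total capital V = 586 + 118.2 + 592 = 1296.2.
Equity: weight = 586/1296.2 = 0.4521; cost = 15.3%.
Preferred: weight = 118.2/1296.2 = 0.0912; cost = 4.41%.
Private placement notes: weight = 592/1296.2 = 0.4567; after-tax cost = 3.8% × (1 − 36%) = 2.4320%.
WACC = 0.4521 × 15.3000% + 0.0912 × 4.4100% + 0.4567 × 2.4320% = 8.4299%.

8.43%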